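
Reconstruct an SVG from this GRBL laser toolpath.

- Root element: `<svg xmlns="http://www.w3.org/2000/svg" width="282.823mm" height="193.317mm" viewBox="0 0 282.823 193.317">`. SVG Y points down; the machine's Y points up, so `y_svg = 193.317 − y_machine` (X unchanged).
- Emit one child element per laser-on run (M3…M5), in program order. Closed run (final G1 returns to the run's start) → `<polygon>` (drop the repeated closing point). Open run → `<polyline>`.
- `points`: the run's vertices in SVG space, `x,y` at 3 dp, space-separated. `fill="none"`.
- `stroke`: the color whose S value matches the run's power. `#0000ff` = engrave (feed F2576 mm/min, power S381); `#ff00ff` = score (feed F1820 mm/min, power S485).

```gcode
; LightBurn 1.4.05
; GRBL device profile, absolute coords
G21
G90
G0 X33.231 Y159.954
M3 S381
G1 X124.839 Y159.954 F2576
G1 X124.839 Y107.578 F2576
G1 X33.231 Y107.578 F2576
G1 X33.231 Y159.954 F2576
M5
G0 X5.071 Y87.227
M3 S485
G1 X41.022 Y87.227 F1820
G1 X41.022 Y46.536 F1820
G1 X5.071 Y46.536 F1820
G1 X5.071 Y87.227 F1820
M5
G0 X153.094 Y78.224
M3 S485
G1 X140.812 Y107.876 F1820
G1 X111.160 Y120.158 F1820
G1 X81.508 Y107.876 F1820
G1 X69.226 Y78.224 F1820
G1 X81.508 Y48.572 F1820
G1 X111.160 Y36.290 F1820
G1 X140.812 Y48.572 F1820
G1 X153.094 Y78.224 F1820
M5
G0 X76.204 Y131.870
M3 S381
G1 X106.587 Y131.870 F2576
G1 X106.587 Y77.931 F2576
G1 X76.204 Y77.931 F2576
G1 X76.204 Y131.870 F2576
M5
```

<svg xmlns="http://www.w3.org/2000/svg" width="282.823mm" height="193.317mm" viewBox="0 0 282.823 193.317">
  <polygon points="33.231,33.363 124.839,33.363 124.839,85.739 33.231,85.739" fill="none" stroke="#0000ff"/>
  <polygon points="5.071,106.090 41.022,106.090 41.022,146.781 5.071,146.781" fill="none" stroke="#ff00ff"/>
  <polygon points="153.094,115.093 140.812,85.441 111.160,73.159 81.508,85.441 69.226,115.093 81.508,144.745 111.160,157.027 140.812,144.745" fill="none" stroke="#ff00ff"/>
  <polygon points="76.204,61.447 106.587,61.447 106.587,115.386 76.204,115.386" fill="none" stroke="#0000ff"/>
</svg>

Each laser-on run becomes one SVG element. Flip Y back into SVG space with y_svg = 193.317 − y_machine.

Run 1: the run's S381 means `#0000ff` (engrave). The run returns to its start, so emit a `<polygon>` with points (Y-flipped): 33.231,33.363 124.839,33.363 124.839,85.739 33.231,85.739.

Run 2: power S485 maps to stroke `#ff00ff` (score). The run returns to its start, so emit a `<polygon>` with points (Y-flipped): 5.071,106.090 41.022,106.090 41.022,146.781 5.071,146.781.

Run 3: S485 ⇒ score layer `#ff00ff`. The run returns to its start, so emit a `<polygon>` with points (Y-flipped): 153.094,115.093 140.812,85.441 111.160,73.159 81.508,85.441 69.226,115.093 81.508,144.745 111.160,157.027 140.812,144.745.

Run 4: S381 ⇒ engrave layer `#0000ff`. The run returns to its start, so emit a `<polygon>` with points (Y-flipped): 76.204,61.447 106.587,61.447 106.587,115.386 76.204,115.386.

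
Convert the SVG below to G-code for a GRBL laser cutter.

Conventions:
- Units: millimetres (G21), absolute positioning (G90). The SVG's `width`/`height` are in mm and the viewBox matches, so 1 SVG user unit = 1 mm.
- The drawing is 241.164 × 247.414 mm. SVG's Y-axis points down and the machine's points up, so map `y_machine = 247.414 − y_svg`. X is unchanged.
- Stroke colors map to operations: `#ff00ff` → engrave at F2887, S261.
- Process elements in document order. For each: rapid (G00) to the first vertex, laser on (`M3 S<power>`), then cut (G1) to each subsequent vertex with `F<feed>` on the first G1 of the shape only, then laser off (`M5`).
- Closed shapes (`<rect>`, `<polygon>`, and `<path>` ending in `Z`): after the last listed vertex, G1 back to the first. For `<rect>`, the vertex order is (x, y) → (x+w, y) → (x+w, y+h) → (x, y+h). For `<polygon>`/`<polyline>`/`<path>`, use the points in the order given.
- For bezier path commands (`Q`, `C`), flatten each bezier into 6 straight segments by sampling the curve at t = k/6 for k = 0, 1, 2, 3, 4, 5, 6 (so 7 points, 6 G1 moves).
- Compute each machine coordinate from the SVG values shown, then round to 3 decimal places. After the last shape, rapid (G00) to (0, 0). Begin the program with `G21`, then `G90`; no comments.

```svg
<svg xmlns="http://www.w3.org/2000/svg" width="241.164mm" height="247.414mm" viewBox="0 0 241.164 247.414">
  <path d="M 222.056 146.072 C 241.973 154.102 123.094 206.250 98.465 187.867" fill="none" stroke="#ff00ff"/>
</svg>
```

viewBox `0 0 241.164 247.414` with mm width/height → 1 unit = 1 mm. Flip: y_m = 247.414 − y_svg.

**Shape 1** — `<path>` cubic bezier, stroke `#ff00ff` → engrave (S261, F2887). Control points (SVG): P0=(222.056,146.072), P1=(241.973,154.102), P2=(123.094,206.250), P3=(98.465,187.867); sampled at t=k/6. Machine vertices: (222.056,101.342) → (221.527,94.181) → (204.339,82.852) → (176.965,70.540) → (145.879,60.428) → (117.555,55.702) → (98.465,59.547). Open path.

G21
G90
G00 X222.056 Y101.342
M3 S261
G1 X221.527 Y94.181 F2887
G1 X204.339 Y82.852
G1 X176.965 Y70.540
G1 X145.879 Y60.428
G1 X117.555 Y55.702
G1 X98.465 Y59.547
M5
G00 X0.000 Y0.000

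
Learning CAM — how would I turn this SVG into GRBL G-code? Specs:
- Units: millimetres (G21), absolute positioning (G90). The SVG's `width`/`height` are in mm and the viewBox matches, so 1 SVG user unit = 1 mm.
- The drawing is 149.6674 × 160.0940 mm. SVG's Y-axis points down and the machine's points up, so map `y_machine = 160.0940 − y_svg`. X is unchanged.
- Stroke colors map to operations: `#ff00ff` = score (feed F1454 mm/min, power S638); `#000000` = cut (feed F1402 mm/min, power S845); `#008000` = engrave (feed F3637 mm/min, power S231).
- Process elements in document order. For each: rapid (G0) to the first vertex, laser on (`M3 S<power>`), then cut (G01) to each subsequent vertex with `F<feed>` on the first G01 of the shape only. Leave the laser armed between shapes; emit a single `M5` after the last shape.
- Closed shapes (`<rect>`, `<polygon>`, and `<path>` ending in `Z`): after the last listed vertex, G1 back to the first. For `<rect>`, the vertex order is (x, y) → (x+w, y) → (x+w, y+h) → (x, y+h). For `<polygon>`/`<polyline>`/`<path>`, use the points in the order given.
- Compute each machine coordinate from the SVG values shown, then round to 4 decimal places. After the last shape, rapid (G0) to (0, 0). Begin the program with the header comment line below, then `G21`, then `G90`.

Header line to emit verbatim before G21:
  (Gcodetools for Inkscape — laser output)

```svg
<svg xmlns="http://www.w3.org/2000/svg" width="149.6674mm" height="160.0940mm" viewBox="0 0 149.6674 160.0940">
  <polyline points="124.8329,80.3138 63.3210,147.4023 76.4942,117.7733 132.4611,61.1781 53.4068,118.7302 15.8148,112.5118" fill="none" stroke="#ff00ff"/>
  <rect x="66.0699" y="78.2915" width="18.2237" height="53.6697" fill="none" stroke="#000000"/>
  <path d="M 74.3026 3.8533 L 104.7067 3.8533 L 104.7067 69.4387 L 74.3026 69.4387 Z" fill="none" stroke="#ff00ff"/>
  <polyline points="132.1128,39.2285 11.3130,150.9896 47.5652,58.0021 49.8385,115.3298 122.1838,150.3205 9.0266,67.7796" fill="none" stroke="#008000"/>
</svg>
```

(Gcodetools for Inkscape — laser output)
G21
G90
G0 X124.8329 Y79.7802
M3 S638
G01 X63.3210 Y12.6917 F1454
G01 X76.4942 Y42.3207
G01 X132.4611 Y98.9159
G01 X53.4068 Y41.3638
G01 X15.8148 Y47.5822
G0 X66.0699 Y81.8025
M3 S845
G01 X84.2936 Y81.8025 F1402
G01 X84.2936 Y28.1328
G01 X66.0699 Y28.1328
G01 X66.0699 Y81.8025
G0 X74.3026 Y156.2407
M3 S638
G01 X104.7067 Y156.2407 F1454
G01 X104.7067 Y90.6553
G01 X74.3026 Y90.6553
G01 X74.3026 Y156.2407
G0 X132.1128 Y120.8655
M3 S231
G01 X11.3130 Y9.1044 F3637
G01 X47.5652 Y102.0919
G01 X49.8385 Y44.7642
G01 X122.1838 Y9.7735
G01 X9.0266 Y92.3144
M5
G0 X0.0000 Y0.0000

viewBox `0 0 149.6674 160.0940` with mm width/height → 1 unit = 1 mm. Flip: y_m = 160.0940 − y_svg.

**Shape 1** — `<polyline>` open polyline, stroke `#ff00ff` → score (S638, F1454). Machine vertices: (124.8329,79.7802) → (63.3210,12.6917) → (76.4942,42.3207) → (132.4611,98.9159) → (53.4068,41.3638) → (15.8148,47.5822). Open path.

**Shape 2** — `<rect>` rectangle, stroke `#000000` → cut (S845, F1402). Machine vertices: (66.0699,81.8025) → (84.2936,81.8025) → (84.2936,28.1328) → (66.0699,28.1328) → (66.0699,81.8025). Closed: final G1 returns to the first vertex.

**Shape 3** — `<path>` rectangle, stroke `#ff00ff` → score (S638, F1454). Machine vertices: (74.3026,156.2407) → (104.7067,156.2407) → (104.7067,90.6553) → (74.3026,90.6553) → (74.3026,156.2407). Closed: final G1 returns to the first vertex.

**Shape 4** — `<polyline>` open polyline, stroke `#008000` → engrave (S231, F3637). Machine vertices: (132.1128,120.8655) → (11.3130,9.1044) → (47.5652,102.0919) → (49.8385,44.7642) → (122.1838,9.7735) → (9.0266,92.3144). Open path.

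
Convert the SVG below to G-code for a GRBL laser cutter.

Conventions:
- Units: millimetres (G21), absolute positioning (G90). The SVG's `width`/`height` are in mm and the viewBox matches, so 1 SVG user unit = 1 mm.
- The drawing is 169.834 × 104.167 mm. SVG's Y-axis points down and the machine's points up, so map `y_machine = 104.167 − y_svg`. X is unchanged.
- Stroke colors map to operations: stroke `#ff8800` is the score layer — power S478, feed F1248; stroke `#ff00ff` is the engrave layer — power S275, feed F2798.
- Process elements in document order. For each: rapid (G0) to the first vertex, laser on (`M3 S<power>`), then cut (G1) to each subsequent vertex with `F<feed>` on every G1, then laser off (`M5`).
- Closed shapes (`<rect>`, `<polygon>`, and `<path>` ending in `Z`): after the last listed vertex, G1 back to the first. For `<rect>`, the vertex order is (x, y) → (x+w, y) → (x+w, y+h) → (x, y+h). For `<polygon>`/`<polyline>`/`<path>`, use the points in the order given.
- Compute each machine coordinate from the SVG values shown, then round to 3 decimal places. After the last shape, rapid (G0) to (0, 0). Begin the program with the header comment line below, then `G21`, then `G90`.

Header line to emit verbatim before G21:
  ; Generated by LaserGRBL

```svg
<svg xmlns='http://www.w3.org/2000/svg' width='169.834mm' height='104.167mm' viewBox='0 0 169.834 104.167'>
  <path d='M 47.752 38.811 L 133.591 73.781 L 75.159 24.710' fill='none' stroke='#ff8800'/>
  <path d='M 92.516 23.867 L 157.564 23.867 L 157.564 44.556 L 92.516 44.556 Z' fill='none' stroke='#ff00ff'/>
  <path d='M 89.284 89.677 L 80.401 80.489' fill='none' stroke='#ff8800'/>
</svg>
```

1 u = 1 mm; y_m = 104.167 − y.

[1] `<path>` open polyline, #ff8800→score S478 F1248: (47.752,65.356) → (133.591,30.386) → (75.159,79.457)

[2] `<path>` rectangle, #ff00ff→engrave S275 F2798: (92.516,80.300) → (157.564,80.300) → (157.564,59.611) → (92.516,59.611) → (92.516,80.300) (closed)

[3] `<path>` line segment, #ff8800→score S478 F1248: (89.284,14.490) → (80.401,23.678)

; Generated by LaserGRBL
G21
G90
G0 X47.752 Y65.356
M3 S478
G1 X133.591 Y30.386 F1248
G1 X75.159 Y79.457 F1248
M5
G0 X92.516 Y80.300
M3 S275
G1 X157.564 Y80.300 F2798
G1 X157.564 Y59.611 F2798
G1 X92.516 Y59.611 F2798
G1 X92.516 Y80.300 F2798
M5
G0 X89.284 Y14.490
M3 S478
G1 X80.401 Y23.678 F1248
M5
G0 X0.000 Y0.000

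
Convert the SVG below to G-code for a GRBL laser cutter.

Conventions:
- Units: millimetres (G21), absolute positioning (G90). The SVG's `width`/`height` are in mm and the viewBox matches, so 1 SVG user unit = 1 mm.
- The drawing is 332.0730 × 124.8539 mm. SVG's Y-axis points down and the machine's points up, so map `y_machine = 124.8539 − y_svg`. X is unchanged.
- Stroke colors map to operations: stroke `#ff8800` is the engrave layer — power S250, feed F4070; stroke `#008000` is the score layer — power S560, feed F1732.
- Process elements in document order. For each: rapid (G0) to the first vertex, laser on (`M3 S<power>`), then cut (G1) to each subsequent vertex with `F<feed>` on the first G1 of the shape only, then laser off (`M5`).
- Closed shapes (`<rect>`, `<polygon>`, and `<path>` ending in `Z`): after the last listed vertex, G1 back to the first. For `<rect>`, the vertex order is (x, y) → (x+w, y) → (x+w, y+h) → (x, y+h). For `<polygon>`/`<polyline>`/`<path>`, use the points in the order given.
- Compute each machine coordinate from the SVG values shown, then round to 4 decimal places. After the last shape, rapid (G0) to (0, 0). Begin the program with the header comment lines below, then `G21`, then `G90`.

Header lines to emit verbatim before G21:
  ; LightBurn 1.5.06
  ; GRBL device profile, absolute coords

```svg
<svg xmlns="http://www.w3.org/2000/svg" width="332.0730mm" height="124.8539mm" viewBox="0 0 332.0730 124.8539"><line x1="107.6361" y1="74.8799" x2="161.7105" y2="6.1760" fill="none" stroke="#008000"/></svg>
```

Since the viewBox matches the mm dimensions, user units are millimetres directly. The only transform is the Y-flip y_m = 124.8539 − y_svg.

Shape 1 is a line segment drawn with `<line>`. Its stroke #008000 means score at S560, F1732. After flipping Y the toolpath is (107.6361,49.9740) → (161.7105,118.6779).

; LightBurn 1.5.06
; GRBL device profile, absolute coords
G21
G90
G0 X107.6361 Y49.9740
M3 S560
G1 X161.7105 Y118.6779 F1732
M5
G0 X0.0000 Y0.0000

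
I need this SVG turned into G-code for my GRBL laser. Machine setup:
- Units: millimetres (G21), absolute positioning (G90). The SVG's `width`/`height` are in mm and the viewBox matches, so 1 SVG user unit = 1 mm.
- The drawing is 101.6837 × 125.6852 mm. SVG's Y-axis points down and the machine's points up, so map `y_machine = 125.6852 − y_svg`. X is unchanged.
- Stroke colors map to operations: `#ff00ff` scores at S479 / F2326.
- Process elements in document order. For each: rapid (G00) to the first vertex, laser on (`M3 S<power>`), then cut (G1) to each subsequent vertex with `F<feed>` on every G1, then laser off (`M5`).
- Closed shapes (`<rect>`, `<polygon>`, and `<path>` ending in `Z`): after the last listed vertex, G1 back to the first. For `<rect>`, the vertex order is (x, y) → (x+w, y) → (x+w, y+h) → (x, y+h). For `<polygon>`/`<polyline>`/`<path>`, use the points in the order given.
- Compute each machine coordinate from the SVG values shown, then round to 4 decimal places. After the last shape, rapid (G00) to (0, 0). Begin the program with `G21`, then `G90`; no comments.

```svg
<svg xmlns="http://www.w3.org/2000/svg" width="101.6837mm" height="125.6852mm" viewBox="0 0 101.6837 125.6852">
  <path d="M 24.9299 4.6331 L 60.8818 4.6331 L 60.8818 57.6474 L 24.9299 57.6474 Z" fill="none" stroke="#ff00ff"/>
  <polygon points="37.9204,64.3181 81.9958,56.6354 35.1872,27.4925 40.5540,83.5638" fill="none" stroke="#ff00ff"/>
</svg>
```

G21
G90
G00 X24.9299 Y121.0521
M3 S479
G1 X60.8818 Y121.0521 F2326
G1 X60.8818 Y68.0378 F2326
G1 X24.9299 Y68.0378 F2326
G1 X24.9299 Y121.0521 F2326
M5
G00 X37.9204 Y61.3671
M3 S479
G1 X81.9958 Y69.0498 F2326
G1 X35.1872 Y98.1927 F2326
G1 X40.5540 Y42.1214 F2326
G1 X37.9204 Y61.3671 F2326
M5
G00 X0.0000 Y0.0000

Since the viewBox matches the mm dimensions, user units are millimetres directly. The only transform is the Y-flip y_m = 125.6852 − y_svg.

Shape 1 is a rectangle drawn with `<path>`. Its stroke #ff00ff means score at S479, F2326. After flipping Y the toolpath is (24.9299,121.0521) → (60.8818,121.0521) → (60.8818,68.0378) → (24.9299,68.0378) → (24.9299,121.0521), returning to the start.

Shape 2 is a closed polygon drawn with `<polygon>`. Its stroke #ff00ff means score at S479, F2326. After flipping Y the toolpath is (37.9204,61.3671) → (81.9958,69.0498) → (35.1872,98.1927) → (40.5540,42.1214) → (37.9204,61.3671), returning to the start.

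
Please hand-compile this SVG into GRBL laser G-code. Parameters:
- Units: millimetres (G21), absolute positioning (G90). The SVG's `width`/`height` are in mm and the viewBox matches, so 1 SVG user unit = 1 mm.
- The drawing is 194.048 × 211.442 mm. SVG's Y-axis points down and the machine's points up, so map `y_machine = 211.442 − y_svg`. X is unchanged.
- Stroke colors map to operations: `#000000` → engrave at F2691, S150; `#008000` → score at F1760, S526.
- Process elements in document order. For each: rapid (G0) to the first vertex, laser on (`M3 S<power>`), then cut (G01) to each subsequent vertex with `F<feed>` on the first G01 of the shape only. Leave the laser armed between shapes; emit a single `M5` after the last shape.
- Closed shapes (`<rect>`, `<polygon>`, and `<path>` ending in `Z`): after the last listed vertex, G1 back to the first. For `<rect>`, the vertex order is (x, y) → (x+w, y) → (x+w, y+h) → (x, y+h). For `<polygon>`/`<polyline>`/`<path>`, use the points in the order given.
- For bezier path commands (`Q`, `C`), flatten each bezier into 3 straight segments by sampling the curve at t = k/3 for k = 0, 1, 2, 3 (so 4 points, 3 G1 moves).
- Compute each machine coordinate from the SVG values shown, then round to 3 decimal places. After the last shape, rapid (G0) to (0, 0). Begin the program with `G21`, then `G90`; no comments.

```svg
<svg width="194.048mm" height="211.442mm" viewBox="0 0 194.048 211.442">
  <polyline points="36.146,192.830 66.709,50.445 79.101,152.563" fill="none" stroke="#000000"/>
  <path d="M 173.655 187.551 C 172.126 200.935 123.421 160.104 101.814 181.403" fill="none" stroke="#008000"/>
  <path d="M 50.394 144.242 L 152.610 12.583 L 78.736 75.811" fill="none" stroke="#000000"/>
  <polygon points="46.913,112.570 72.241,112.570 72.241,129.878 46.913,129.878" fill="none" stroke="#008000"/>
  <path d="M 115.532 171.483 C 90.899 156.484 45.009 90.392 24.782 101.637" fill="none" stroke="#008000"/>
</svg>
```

1 u = 1 mm; y_m = 211.442 − y.

[1] `<polyline>` open polyline, #000000→engrave S150 F2691: (36.146,18.612) → (66.709,160.997) → (79.101,58.879)

[2] `<path>` cubic bezier, #008000→score S526 F1760: (173.655,23.891) → (159.152,24.270) → (129.703,34.937) → (101.814,30.039)

[3] `<path>` open polyline, #000000→engrave S150 F2691: (50.394,67.200) → (152.610,198.859) → (78.736,135.631)

[4] `<polygon>` rectangle, #008000→score S526 F1760: (46.913,98.872) → (72.241,98.872) → (72.241,81.564) → (46.913,81.564) → (46.913,98.872) (closed)

[5] `<path>` cubic bezier, #008000→score S526 F1760: (115.532,39.959) → (85.551,67.232) → (51.826,100.028) → (24.782,109.805)

G21
G90
G0 X36.146 Y18.612
M3 S150
G01 X66.709 Y160.997 F2691
G01 X79.101 Y58.879
G0 X173.655 Y23.891
M3 S526
G01 X159.152 Y24.270 F1760
G01 X129.703 Y34.937
G01 X101.814 Y30.039
G0 X50.394 Y67.200
M3 S150
G01 X152.610 Y198.859 F2691
G01 X78.736 Y135.631
G0 X46.913 Y98.872
M3 S526
G01 X72.241 Y98.872 F1760
G01 X72.241 Y81.564
G01 X46.913 Y81.564
G01 X46.913 Y98.872
G0 X115.532 Y39.959
M3 S526
G01 X85.551 Y67.232 F1760
G01 X51.826 Y100.028
G01 X24.782 Y109.805
M5
G0 X0.000 Y0.000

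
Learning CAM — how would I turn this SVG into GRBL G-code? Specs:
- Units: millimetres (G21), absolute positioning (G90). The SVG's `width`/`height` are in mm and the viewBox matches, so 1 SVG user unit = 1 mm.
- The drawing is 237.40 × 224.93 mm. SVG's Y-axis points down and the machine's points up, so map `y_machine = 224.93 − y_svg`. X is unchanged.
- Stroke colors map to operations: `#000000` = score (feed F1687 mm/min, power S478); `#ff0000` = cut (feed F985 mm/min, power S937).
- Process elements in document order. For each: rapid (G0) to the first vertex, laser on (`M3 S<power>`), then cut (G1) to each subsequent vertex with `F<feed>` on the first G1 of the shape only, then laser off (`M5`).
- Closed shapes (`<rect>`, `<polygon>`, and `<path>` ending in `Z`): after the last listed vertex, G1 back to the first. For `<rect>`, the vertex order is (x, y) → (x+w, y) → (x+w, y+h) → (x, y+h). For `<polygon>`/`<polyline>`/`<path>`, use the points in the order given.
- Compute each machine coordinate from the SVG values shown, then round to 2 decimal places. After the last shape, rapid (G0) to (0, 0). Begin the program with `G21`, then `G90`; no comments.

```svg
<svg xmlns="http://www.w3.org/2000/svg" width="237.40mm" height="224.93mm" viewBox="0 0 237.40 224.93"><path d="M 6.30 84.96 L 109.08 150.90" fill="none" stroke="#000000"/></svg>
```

G21
G90
G0 X6.30 Y139.97
M3 S478
G1 X109.08 Y74.03 F1687
M5
G0 X0.00 Y0.00

Since the viewBox matches the mm dimensions, user units are millimetres directly. The only transform is the Y-flip y_m = 224.93 − y_svg.

Shape 1 is a line segment drawn with `<path>`. Its stroke #000000 means score at S478, F1687. After flipping Y the toolpath is (6.30,139.97) → (109.08,74.03).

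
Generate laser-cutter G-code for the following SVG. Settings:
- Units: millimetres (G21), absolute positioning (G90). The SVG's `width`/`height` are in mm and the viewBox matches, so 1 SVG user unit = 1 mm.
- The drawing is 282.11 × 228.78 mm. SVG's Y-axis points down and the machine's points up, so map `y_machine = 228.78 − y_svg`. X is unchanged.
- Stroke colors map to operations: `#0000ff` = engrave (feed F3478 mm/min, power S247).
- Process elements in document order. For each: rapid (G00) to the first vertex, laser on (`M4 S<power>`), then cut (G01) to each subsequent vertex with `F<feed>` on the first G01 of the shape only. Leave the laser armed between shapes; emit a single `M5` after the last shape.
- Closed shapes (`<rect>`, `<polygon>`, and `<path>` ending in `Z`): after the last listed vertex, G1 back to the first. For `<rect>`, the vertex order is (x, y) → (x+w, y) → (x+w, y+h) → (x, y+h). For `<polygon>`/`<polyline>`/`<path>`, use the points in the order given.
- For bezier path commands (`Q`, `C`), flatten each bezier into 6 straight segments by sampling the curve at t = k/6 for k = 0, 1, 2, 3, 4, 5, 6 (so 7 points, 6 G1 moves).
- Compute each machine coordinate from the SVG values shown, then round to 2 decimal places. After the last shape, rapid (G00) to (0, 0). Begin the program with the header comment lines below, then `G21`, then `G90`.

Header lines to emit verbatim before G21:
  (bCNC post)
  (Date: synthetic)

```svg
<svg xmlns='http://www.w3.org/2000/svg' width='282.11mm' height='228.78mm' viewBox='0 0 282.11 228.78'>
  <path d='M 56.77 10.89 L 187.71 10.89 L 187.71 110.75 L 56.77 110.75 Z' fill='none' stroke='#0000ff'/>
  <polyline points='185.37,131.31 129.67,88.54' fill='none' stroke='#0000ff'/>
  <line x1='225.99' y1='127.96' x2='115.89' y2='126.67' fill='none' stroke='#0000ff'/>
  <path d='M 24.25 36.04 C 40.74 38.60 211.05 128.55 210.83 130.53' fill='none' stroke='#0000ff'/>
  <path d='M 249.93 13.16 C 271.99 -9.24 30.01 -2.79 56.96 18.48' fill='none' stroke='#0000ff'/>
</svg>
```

(bCNC post)
(Date: synthetic)
G21
G90
G00 X56.77 Y217.89
M4 S247
G01 X187.71 Y217.89 F3478
G01 X187.71 Y118.03
G01 X56.77 Y118.03
G01 X56.77 Y217.89
G00 X185.37 Y97.47
M4 S247
G01 X129.67 Y140.24 F3478
G00 X225.99 Y100.82
M4 S247
G01 X115.89 Y102.11 F3478
G00 X24.25 Y192.74
M4 S247
G01 X43.81 Y184.99 F3478
G01 X80.00 Y167.54
G01 X123.81 Y145.28
G01 X166.22 Y123.06
G01 X198.23 Y105.76
G01 X210.83 Y98.25
G00 X249.93 Y215.62
M4 S247
G01 X241.42 Y224.48 F3478
G01 X203.72 Y228.92
G01 X151.61 Y229.34
G01 X99.91 Y226.11
G01 X63.43 Y219.64
G01 X56.96 Y210.30
M5
G00 X0.00 Y0.00

1 u = 1 mm; y_m = 228.78 − y.

[1] `<path>` rectangle, #0000ff→engrave S247 F3478: (56.77,217.89) → (187.71,217.89) → (187.71,118.03) → (56.77,118.03) → (56.77,217.89) (closed)

[2] `<polyline>` line segment, #0000ff→engrave S247 F3478: (185.37,97.47) → (129.67,140.24)

[3] `<line>` line segment, #0000ff→engrave S247 F3478: (225.99,100.82) → (115.89,102.11)

[4] `<path>` cubic bezier, #0000ff→engrave S247 F3478: (24.25,192.74) → (43.81,184.99) → (80.00,167.54) → (123.81,145.28) → (166.22,123.06) → (198.23,105.76) → (210.83,98.25)

[5] `<path>` cubic bezier, #0000ff→engrave S247 F3478: (249.93,215.62) → (241.42,224.48) → (203.72,228.92) → (151.61,229.34) → (99.91,226.11) → (63.43,219.64) → (56.96,210.30)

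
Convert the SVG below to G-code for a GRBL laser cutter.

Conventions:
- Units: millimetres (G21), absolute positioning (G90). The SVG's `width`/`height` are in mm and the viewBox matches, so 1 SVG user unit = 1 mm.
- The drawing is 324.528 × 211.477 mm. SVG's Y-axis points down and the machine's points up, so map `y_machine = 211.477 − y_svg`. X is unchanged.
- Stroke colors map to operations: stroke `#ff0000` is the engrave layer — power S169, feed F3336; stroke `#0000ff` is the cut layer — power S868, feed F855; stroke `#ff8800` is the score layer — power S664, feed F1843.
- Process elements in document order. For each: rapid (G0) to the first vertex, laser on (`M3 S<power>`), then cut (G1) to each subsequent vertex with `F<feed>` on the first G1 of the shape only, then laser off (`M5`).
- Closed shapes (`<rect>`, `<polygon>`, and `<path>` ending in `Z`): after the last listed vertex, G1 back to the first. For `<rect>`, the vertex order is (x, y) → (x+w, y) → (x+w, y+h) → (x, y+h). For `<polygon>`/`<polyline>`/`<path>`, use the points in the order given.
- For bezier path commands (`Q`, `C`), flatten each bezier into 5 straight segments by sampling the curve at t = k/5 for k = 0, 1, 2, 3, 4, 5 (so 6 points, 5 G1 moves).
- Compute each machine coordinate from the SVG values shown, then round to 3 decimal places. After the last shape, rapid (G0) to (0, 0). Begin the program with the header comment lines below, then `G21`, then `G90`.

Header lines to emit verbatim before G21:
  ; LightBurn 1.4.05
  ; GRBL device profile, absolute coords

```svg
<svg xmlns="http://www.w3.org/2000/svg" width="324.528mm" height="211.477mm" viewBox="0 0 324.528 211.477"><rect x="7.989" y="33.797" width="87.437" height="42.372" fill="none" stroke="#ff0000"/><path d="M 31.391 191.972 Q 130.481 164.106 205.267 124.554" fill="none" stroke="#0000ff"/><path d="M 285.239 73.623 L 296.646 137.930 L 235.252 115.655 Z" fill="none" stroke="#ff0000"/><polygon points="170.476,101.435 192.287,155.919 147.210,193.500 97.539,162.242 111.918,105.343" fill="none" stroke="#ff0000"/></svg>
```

; LightBurn 1.4.05
; GRBL device profile, absolute coords
G21
G90
G0 X7.989 Y177.680
M3 S169
G1 X95.426 Y177.680 F3336
G1 X95.426 Y135.308
G1 X7.989 Y135.308
G1 X7.989 Y177.680
M5
G0 X31.391 Y19.505
M3 S868
G1 X70.055 Y31.119 F855
G1 X106.774 Y43.668
G1 X141.550 Y57.151
G1 X174.380 Y71.570
G1 X205.267 Y86.923
M5
G0 X285.239 Y137.854
M3 S169
G1 X296.646 Y73.547 F3336
G1 X235.252 Y95.822
G1 X285.239 Y137.854
M5
G0 X170.476 Y110.042
M3 S169
G1 X192.287 Y55.558 F3336
G1 X147.210 Y17.977
G1 X97.539 Y49.235
G1 X111.918 Y106.134
G1 X170.476 Y110.042
M5
G0 X0.000 Y0.000

1 u = 1 mm; y_m = 211.477 − y.

[1] `<rect>` rectangle, #ff0000→engrave S169 F3336: (7.989,177.680) → (95.426,177.680) → (95.426,135.308) → (7.989,135.308) → (7.989,177.680) (closed)

[2] `<path>` quadratic bezier, #0000ff→cut S868 F855: (31.391,19.505) → (70.055,31.119) → (106.774,43.668) → (141.550,57.151) → (174.380,71.570) → (205.267,86.923)

[3] `<path>` regular polygon, #ff0000→engrave S169 F3336: (285.239,137.854) → (296.646,73.547) → (235.252,95.822) → (285.239,137.854) (closed)

[4] `<polygon>` regular polygon, #ff0000→engrave S169 F3336: (170.476,110.042) → (192.287,55.558) → (147.210,17.977) → (97.539,49.235) → (111.918,106.134) → (170.476,110.042) (closed)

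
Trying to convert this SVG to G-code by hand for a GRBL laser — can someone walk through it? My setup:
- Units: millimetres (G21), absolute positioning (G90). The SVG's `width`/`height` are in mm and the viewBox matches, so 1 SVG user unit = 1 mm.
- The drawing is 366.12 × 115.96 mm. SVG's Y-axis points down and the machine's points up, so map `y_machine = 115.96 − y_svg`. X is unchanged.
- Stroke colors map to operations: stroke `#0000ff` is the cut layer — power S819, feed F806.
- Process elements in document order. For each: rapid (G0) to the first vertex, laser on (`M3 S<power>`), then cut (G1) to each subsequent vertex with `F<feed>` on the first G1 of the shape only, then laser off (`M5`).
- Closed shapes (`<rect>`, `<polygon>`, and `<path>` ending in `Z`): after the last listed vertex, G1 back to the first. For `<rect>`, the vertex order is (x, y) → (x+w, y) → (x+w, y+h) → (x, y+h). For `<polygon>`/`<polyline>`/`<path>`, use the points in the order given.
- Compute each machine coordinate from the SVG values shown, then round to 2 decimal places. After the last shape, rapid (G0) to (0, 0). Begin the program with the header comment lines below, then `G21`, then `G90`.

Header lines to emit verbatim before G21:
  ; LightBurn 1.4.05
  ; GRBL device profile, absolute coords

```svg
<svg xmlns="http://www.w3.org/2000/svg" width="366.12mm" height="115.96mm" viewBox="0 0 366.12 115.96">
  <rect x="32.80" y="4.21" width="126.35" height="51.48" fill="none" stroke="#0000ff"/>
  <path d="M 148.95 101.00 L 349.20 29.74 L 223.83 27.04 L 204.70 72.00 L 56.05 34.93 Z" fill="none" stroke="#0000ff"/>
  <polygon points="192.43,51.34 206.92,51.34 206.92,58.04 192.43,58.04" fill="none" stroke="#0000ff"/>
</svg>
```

; LightBurn 1.4.05
; GRBL device profile, absolute coords
G21
G90
G0 X32.80 Y111.75
M3 S819
G1 X159.15 Y111.75 F806
G1 X159.15 Y60.27
G1 X32.80 Y60.27
G1 X32.80 Y111.75
M5
G0 X148.95 Y14.96
M3 S819
G1 X349.20 Y86.22 F806
G1 X223.83 Y88.92
G1 X204.70 Y43.96
G1 X56.05 Y81.03
G1 X148.95 Y14.96
M5
G0 X192.43 Y64.62
M3 S819
G1 X206.92 Y64.62 F806
G1 X206.92 Y57.92
G1 X192.43 Y57.92
G1 X192.43 Y64.62
M5
G0 X0.00 Y0.00

1 u = 1 mm; y_m = 115.96 − y.

[1] `<rect>` rectangle, #0000ff→cut S819 F806: (32.80,111.75) → (159.15,111.75) → (159.15,60.27) → (32.80,60.27) → (32.80,111.75) (closed)

[2] `<path>` closed polygon, #0000ff→cut S819 F806: (148.95,14.96) → (349.20,86.22) → (223.83,88.92) → (204.70,43.96) → (56.05,81.03) → (148.95,14.96) (closed)

[3] `<polygon>` rectangle, #0000ff→cut S819 F806: (192.43,64.62) → (206.92,64.62) → (206.92,57.92) → (192.43,57.92) → (192.43,64.62) (closed)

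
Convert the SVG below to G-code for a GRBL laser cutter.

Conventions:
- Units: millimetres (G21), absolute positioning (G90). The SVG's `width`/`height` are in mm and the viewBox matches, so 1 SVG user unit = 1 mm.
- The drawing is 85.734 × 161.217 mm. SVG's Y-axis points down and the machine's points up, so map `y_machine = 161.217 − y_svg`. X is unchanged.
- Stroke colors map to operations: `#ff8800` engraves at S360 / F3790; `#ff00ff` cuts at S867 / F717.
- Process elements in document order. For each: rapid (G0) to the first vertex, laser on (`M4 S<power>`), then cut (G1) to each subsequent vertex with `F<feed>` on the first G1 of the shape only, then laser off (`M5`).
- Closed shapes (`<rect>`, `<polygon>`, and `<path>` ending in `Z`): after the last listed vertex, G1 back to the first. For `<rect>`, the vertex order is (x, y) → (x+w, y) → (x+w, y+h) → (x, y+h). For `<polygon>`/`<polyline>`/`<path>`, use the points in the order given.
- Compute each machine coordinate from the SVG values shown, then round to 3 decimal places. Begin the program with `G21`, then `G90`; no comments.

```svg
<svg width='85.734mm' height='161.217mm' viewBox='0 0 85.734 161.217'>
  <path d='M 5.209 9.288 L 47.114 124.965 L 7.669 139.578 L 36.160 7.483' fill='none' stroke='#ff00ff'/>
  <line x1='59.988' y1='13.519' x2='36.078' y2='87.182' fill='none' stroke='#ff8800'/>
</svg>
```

G21
G90
G0 X5.209 Y151.929
M4 S867
G1 X47.114 Y36.252 F717
G1 X7.669 Y21.639
G1 X36.160 Y153.734
M5
G0 X59.988 Y147.698
M4 S360
G1 X36.078 Y74.035 F3790
M5

viewBox `0 0 85.734 161.217` with mm width/height → 1 unit = 1 mm. Flip: y_m = 161.217 − y_svg.

**Shape 1** — `<path>` open polyline, stroke `#ff00ff` → cut (S867, F717). Machine vertices: (5.209,151.929) → (47.114,36.252) → (7.669,21.639) → (36.160,153.734). Open path.

**Shape 2** — `<line>` line segment, stroke `#ff8800` → engrave (S360, F3790). Machine vertices: (59.988,147.698) → (36.078,74.035). Open path.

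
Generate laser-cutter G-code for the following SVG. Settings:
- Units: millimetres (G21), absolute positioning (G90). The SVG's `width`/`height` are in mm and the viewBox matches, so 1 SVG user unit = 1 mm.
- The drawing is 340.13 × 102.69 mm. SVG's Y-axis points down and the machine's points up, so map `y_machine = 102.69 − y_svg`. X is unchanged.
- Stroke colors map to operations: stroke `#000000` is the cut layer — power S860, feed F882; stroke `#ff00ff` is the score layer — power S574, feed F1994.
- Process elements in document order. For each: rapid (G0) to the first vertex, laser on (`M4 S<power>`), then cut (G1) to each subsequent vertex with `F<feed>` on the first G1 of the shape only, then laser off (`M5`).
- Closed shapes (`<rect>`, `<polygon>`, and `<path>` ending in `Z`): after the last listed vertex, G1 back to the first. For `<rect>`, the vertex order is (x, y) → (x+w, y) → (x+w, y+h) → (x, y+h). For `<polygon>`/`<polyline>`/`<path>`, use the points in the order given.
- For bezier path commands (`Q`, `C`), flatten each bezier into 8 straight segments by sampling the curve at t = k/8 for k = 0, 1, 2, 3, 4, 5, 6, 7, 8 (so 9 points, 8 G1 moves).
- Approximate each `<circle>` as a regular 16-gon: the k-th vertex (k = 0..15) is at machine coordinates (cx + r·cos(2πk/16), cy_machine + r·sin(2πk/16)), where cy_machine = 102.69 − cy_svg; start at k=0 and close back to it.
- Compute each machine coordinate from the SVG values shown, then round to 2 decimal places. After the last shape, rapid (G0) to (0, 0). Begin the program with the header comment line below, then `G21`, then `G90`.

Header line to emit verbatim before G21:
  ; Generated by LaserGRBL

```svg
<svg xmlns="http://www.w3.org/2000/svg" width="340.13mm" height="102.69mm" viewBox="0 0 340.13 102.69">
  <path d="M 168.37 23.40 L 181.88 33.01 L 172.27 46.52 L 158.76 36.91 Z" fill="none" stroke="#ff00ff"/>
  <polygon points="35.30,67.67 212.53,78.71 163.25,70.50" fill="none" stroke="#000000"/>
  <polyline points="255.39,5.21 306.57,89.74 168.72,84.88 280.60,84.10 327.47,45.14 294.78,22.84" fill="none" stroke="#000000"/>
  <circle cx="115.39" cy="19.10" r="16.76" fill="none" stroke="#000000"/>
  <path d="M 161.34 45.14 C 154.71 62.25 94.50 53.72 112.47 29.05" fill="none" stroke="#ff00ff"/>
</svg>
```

Since the viewBox matches the mm dimensions, user units are millimetres directly. The only transform is the Y-flip y_m = 102.69 − y_svg.

Shape 1 is a regular polygon drawn with `<path>`. Its stroke #ff00ff means score at S574, F1994. After flipping Y the toolpath is (168.37,79.29) → (181.88,69.68) → (172.27,56.17) → (158.76,65.78) → (168.37,79.29), returning to the start.

Shape 2 is a closed polygon drawn with `<polygon>`. Its stroke #000000 means cut at S860, F882. After flipping Y the toolpath is (35.30,35.02) → (212.53,23.98) → (163.25,32.19) → (35.30,35.02), returning to the start.

Shape 3 is a open polyline drawn with `<polyline>`. Its stroke #000000 means cut at S860, F882. After flipping Y the toolpath is (255.39,97.48) → (306.57,12.95) → (168.72,17.81) → (280.60,18.59) → (327.47,57.55) → (294.78,79.85).

Shape 4 is a circle drawn with `<circle>`. Its stroke #000000 means cut at S860, F882. After flipping Y the toolpath is (132.15,83.59) → (130.87,90.00) → (127.24,95.44) → (121.80,99.07) → (115.39,100.35) → (108.98,99.07) → (103.54,95.44) → (99.91,90.00) → (98.63,83.59) → (99.91,77.18) → (103.54,71.74) → (108.98,68.11) → (115.39,66.83) → (121.80,68.11) → (127.24,71.74) → (130.87,77.18) → (132.15,83.59), returning to the start.

Shape 5 is a cubic bezier drawn with `<path>`. Its stroke #ff00ff means score at S574, F1994. After flipping Y the toolpath is (161.34,57.55) → (156.60,52.32) → (148.38,49.38) → (138.23,48.62) → (127.68,49.93) → (118.29,53.20) → (111.59,58.31) → (109.14,65.16) → (112.47,73.64).

; Generated by LaserGRBL
G21
G90
G0 X168.37 Y79.29
M4 S574
G1 X181.88 Y69.68 F1994
G1 X172.27 Y56.17
G1 X158.76 Y65.78
G1 X168.37 Y79.29
M5
G0 X35.30 Y35.02
M4 S860
G1 X212.53 Y23.98 F882
G1 X163.25 Y32.19
G1 X35.30 Y35.02
M5
G0 X255.39 Y97.48
M4 S860
G1 X306.57 Y12.95 F882
G1 X168.72 Y17.81
G1 X280.60 Y18.59
G1 X327.47 Y57.55
G1 X294.78 Y79.85
M5
G0 X132.15 Y83.59
M4 S860
G1 X130.87 Y90.00 F882
G1 X127.24 Y95.44
G1 X121.80 Y99.07
G1 X115.39 Y100.35
G1 X108.98 Y99.07
G1 X103.54 Y95.44
G1 X99.91 Y90.00
G1 X98.63 Y83.59
G1 X99.91 Y77.18
G1 X103.54 Y71.74
G1 X108.98 Y68.11
G1 X115.39 Y66.83
G1 X121.80 Y68.11
G1 X127.24 Y71.74
G1 X130.87 Y77.18
G1 X132.15 Y83.59
M5
G0 X161.34 Y57.55
M4 S574
G1 X156.60 Y52.32 F1994
G1 X148.38 Y49.38
G1 X138.23 Y48.62
G1 X127.68 Y49.93
G1 X118.29 Y53.20
G1 X111.59 Y58.31
G1 X109.14 Y65.16
G1 X112.47 Y73.64
M5
G0 X0.00 Y0.00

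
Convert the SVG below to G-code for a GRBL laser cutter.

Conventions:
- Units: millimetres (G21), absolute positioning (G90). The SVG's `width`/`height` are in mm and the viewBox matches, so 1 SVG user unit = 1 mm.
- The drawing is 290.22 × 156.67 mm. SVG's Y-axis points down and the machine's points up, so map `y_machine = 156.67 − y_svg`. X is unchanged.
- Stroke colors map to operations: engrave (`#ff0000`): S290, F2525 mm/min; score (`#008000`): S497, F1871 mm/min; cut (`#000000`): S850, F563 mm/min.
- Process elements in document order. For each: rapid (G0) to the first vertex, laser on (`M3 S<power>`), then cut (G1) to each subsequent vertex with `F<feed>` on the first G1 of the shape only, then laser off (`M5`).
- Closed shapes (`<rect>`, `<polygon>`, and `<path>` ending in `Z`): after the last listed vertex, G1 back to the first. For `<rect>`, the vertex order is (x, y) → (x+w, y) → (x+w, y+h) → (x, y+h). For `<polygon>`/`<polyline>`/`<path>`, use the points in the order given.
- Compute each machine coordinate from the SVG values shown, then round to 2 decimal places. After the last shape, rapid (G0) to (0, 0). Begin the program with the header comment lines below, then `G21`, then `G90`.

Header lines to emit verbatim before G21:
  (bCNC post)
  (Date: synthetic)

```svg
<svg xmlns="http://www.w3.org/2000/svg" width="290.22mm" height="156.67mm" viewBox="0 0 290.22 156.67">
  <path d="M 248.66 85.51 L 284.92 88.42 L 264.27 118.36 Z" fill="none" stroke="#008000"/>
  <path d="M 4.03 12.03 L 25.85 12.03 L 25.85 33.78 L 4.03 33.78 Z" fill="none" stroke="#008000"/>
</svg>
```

(bCNC post)
(Date: synthetic)
G21
G90
G0 X248.66 Y71.16
M3 S497
G1 X284.92 Y68.25 F1871
G1 X264.27 Y38.31
G1 X248.66 Y71.16
M5
G0 X4.03 Y144.64
M3 S497
G1 X25.85 Y144.64 F1871
G1 X25.85 Y122.89
G1 X4.03 Y122.89
G1 X4.03 Y144.64
M5
G0 X0.00 Y0.00

Since the viewBox matches the mm dimensions, user units are millimetres directly. The only transform is the Y-flip y_m = 156.67 − y_svg.

Shape 1 is a regular polygon drawn with `<path>`. Its stroke #008000 means score at S497, F1871. After flipping Y the toolpath is (248.66,71.16) → (284.92,68.25) → (264.27,38.31) → (248.66,71.16), returning to the start.

Shape 2 is a rectangle drawn with `<path>`. Its stroke #008000 means score at S497, F1871. After flipping Y the toolpath is (4.03,144.64) → (25.85,144.64) → (25.85,122.89) → (4.03,122.89) → (4.03,144.64), returning to the start.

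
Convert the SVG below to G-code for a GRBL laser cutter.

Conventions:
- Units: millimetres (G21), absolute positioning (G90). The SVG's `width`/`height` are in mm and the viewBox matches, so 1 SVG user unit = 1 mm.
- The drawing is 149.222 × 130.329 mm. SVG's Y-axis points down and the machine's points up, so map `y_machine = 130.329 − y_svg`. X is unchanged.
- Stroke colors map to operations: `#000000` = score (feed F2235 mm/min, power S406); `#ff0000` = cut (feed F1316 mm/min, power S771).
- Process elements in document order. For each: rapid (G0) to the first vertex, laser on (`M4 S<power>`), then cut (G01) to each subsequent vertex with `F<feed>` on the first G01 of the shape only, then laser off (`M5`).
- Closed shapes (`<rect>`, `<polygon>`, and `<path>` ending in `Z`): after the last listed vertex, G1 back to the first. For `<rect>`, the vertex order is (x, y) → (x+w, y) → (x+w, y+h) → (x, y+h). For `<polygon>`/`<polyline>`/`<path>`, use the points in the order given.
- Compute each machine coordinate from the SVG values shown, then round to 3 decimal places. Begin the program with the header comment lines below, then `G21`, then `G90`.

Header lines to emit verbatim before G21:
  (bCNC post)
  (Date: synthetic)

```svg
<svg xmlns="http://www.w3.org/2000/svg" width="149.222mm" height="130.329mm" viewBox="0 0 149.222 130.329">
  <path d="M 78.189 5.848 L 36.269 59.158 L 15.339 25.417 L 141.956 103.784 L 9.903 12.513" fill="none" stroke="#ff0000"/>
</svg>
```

viewBox `0 0 149.222 130.329` with mm width/height → 1 unit = 1 mm. Flip: y_m = 130.329 − y_svg.

**Shape 1** — `<path>` open polyline, stroke `#ff0000` → cut (S771, F1316). Machine vertices: (78.189,124.481) → (36.269,71.171) → (15.339,104.912) → (141.956,26.545) → (9.903,117.816). Open path.

(bCNC post)
(Date: synthetic)
G21
G90
G0 X78.189 Y124.481
M4 S771
G01 X36.269 Y71.171 F1316
G01 X15.339 Y104.912
G01 X141.956 Y26.545
G01 X9.903 Y117.816
M5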